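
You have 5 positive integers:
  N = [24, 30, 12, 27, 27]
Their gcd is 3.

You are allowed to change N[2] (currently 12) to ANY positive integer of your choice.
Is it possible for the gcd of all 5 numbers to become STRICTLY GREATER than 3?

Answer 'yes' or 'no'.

Current gcd = 3
gcd of all OTHER numbers (without N[2]=12): gcd([24, 30, 27, 27]) = 3
The new gcd after any change is gcd(3, new_value).
This can be at most 3.
Since 3 = old gcd 3, the gcd can only stay the same or decrease.

Answer: no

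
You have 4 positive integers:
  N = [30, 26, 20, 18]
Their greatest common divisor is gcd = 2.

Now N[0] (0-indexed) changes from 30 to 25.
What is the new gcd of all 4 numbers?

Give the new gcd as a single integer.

Answer: 1

Derivation:
Numbers: [30, 26, 20, 18], gcd = 2
Change: index 0, 30 -> 25
gcd of the OTHER numbers (without index 0): gcd([26, 20, 18]) = 2
New gcd = gcd(g_others, new_val) = gcd(2, 25) = 1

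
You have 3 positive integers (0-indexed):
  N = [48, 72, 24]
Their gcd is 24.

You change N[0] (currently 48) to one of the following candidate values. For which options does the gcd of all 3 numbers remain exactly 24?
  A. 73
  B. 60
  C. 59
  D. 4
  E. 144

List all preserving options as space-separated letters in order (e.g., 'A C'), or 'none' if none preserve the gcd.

Old gcd = 24; gcd of others (without N[0]) = 24
New gcd for candidate v: gcd(24, v). Preserves old gcd iff gcd(24, v) = 24.
  Option A: v=73, gcd(24,73)=1 -> changes
  Option B: v=60, gcd(24,60)=12 -> changes
  Option C: v=59, gcd(24,59)=1 -> changes
  Option D: v=4, gcd(24,4)=4 -> changes
  Option E: v=144, gcd(24,144)=24 -> preserves

Answer: E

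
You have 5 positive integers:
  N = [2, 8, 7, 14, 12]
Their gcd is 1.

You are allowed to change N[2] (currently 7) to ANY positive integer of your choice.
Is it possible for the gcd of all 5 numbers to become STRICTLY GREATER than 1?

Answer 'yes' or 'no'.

Answer: yes

Derivation:
Current gcd = 1
gcd of all OTHER numbers (without N[2]=7): gcd([2, 8, 14, 12]) = 2
The new gcd after any change is gcd(2, new_value).
This can be at most 2.
Since 2 > old gcd 1, the gcd CAN increase (e.g., set N[2] = 2).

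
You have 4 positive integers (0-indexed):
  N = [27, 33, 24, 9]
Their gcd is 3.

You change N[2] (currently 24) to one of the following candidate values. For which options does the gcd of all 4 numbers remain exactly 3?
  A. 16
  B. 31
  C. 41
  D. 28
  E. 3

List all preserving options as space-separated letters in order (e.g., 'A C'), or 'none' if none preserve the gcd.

Old gcd = 3; gcd of others (without N[2]) = 3
New gcd for candidate v: gcd(3, v). Preserves old gcd iff gcd(3, v) = 3.
  Option A: v=16, gcd(3,16)=1 -> changes
  Option B: v=31, gcd(3,31)=1 -> changes
  Option C: v=41, gcd(3,41)=1 -> changes
  Option D: v=28, gcd(3,28)=1 -> changes
  Option E: v=3, gcd(3,3)=3 -> preserves

Answer: E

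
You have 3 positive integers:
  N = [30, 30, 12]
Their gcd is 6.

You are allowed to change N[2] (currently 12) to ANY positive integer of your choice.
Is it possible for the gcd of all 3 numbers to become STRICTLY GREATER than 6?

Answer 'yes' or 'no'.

Current gcd = 6
gcd of all OTHER numbers (without N[2]=12): gcd([30, 30]) = 30
The new gcd after any change is gcd(30, new_value).
This can be at most 30.
Since 30 > old gcd 6, the gcd CAN increase (e.g., set N[2] = 30).

Answer: yes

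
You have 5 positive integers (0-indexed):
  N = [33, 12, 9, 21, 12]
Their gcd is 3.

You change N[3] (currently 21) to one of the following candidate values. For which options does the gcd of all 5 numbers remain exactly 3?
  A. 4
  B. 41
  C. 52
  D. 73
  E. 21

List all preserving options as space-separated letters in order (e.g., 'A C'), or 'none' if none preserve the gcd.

Old gcd = 3; gcd of others (without N[3]) = 3
New gcd for candidate v: gcd(3, v). Preserves old gcd iff gcd(3, v) = 3.
  Option A: v=4, gcd(3,4)=1 -> changes
  Option B: v=41, gcd(3,41)=1 -> changes
  Option C: v=52, gcd(3,52)=1 -> changes
  Option D: v=73, gcd(3,73)=1 -> changes
  Option E: v=21, gcd(3,21)=3 -> preserves

Answer: E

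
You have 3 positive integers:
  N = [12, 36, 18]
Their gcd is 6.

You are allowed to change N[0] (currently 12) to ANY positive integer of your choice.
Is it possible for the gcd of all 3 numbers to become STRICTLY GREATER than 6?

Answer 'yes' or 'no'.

Answer: yes

Derivation:
Current gcd = 6
gcd of all OTHER numbers (without N[0]=12): gcd([36, 18]) = 18
The new gcd after any change is gcd(18, new_value).
This can be at most 18.
Since 18 > old gcd 6, the gcd CAN increase (e.g., set N[0] = 18).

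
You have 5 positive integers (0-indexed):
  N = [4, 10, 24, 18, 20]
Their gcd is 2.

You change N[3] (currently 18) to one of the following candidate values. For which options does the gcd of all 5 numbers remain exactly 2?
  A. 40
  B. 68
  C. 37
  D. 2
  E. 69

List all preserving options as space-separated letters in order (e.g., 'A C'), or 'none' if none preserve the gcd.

Answer: A B D

Derivation:
Old gcd = 2; gcd of others (without N[3]) = 2
New gcd for candidate v: gcd(2, v). Preserves old gcd iff gcd(2, v) = 2.
  Option A: v=40, gcd(2,40)=2 -> preserves
  Option B: v=68, gcd(2,68)=2 -> preserves
  Option C: v=37, gcd(2,37)=1 -> changes
  Option D: v=2, gcd(2,2)=2 -> preserves
  Option E: v=69, gcd(2,69)=1 -> changes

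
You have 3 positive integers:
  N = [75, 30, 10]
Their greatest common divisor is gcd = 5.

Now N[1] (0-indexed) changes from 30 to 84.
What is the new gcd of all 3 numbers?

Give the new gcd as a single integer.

Numbers: [75, 30, 10], gcd = 5
Change: index 1, 30 -> 84
gcd of the OTHER numbers (without index 1): gcd([75, 10]) = 5
New gcd = gcd(g_others, new_val) = gcd(5, 84) = 1

Answer: 1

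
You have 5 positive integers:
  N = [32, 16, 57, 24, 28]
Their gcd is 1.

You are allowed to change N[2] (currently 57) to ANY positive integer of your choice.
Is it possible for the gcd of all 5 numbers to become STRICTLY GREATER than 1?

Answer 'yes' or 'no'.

Answer: yes

Derivation:
Current gcd = 1
gcd of all OTHER numbers (without N[2]=57): gcd([32, 16, 24, 28]) = 4
The new gcd after any change is gcd(4, new_value).
This can be at most 4.
Since 4 > old gcd 1, the gcd CAN increase (e.g., set N[2] = 4).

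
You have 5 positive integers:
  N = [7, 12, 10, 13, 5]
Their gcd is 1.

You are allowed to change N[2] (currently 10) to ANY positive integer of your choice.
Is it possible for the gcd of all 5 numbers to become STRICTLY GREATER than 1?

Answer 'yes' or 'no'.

Answer: no

Derivation:
Current gcd = 1
gcd of all OTHER numbers (without N[2]=10): gcd([7, 12, 13, 5]) = 1
The new gcd after any change is gcd(1, new_value).
This can be at most 1.
Since 1 = old gcd 1, the gcd can only stay the same or decrease.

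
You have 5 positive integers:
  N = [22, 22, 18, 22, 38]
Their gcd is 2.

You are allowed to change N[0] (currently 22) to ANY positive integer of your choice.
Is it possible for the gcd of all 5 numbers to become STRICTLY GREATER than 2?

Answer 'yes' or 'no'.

Answer: no

Derivation:
Current gcd = 2
gcd of all OTHER numbers (without N[0]=22): gcd([22, 18, 22, 38]) = 2
The new gcd after any change is gcd(2, new_value).
This can be at most 2.
Since 2 = old gcd 2, the gcd can only stay the same or decrease.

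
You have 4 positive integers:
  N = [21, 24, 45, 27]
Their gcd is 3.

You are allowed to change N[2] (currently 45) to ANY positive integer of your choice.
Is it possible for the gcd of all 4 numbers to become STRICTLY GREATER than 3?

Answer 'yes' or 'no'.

Current gcd = 3
gcd of all OTHER numbers (without N[2]=45): gcd([21, 24, 27]) = 3
The new gcd after any change is gcd(3, new_value).
This can be at most 3.
Since 3 = old gcd 3, the gcd can only stay the same or decrease.

Answer: no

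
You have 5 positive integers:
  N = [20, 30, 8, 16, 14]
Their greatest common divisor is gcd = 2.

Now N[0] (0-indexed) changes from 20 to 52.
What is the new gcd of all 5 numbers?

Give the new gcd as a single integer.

Answer: 2

Derivation:
Numbers: [20, 30, 8, 16, 14], gcd = 2
Change: index 0, 20 -> 52
gcd of the OTHER numbers (without index 0): gcd([30, 8, 16, 14]) = 2
New gcd = gcd(g_others, new_val) = gcd(2, 52) = 2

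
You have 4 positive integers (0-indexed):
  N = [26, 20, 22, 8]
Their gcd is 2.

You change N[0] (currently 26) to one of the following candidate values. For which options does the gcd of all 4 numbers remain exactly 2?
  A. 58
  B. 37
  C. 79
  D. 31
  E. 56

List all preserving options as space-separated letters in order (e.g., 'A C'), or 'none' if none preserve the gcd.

Old gcd = 2; gcd of others (without N[0]) = 2
New gcd for candidate v: gcd(2, v). Preserves old gcd iff gcd(2, v) = 2.
  Option A: v=58, gcd(2,58)=2 -> preserves
  Option B: v=37, gcd(2,37)=1 -> changes
  Option C: v=79, gcd(2,79)=1 -> changes
  Option D: v=31, gcd(2,31)=1 -> changes
  Option E: v=56, gcd(2,56)=2 -> preserves

Answer: A E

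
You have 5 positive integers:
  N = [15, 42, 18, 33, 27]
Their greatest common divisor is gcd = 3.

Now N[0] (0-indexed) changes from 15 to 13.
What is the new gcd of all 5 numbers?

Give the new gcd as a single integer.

Numbers: [15, 42, 18, 33, 27], gcd = 3
Change: index 0, 15 -> 13
gcd of the OTHER numbers (without index 0): gcd([42, 18, 33, 27]) = 3
New gcd = gcd(g_others, new_val) = gcd(3, 13) = 1

Answer: 1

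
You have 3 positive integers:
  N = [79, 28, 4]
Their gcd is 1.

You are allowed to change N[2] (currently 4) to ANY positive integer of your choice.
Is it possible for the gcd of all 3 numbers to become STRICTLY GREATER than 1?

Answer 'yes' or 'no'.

Current gcd = 1
gcd of all OTHER numbers (without N[2]=4): gcd([79, 28]) = 1
The new gcd after any change is gcd(1, new_value).
This can be at most 1.
Since 1 = old gcd 1, the gcd can only stay the same or decrease.

Answer: no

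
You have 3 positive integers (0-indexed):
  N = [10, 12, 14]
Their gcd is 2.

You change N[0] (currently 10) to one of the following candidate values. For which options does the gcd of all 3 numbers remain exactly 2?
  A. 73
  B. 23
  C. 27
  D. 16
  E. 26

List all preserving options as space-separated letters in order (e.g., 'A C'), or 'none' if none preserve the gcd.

Answer: D E

Derivation:
Old gcd = 2; gcd of others (without N[0]) = 2
New gcd for candidate v: gcd(2, v). Preserves old gcd iff gcd(2, v) = 2.
  Option A: v=73, gcd(2,73)=1 -> changes
  Option B: v=23, gcd(2,23)=1 -> changes
  Option C: v=27, gcd(2,27)=1 -> changes
  Option D: v=16, gcd(2,16)=2 -> preserves
  Option E: v=26, gcd(2,26)=2 -> preserves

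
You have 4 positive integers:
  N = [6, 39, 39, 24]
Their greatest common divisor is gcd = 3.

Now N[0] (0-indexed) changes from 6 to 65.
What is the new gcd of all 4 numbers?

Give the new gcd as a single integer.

Numbers: [6, 39, 39, 24], gcd = 3
Change: index 0, 6 -> 65
gcd of the OTHER numbers (without index 0): gcd([39, 39, 24]) = 3
New gcd = gcd(g_others, new_val) = gcd(3, 65) = 1

Answer: 1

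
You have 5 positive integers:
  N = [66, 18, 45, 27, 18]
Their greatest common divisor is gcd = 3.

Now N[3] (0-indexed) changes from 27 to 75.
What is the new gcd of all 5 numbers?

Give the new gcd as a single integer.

Answer: 3

Derivation:
Numbers: [66, 18, 45, 27, 18], gcd = 3
Change: index 3, 27 -> 75
gcd of the OTHER numbers (without index 3): gcd([66, 18, 45, 18]) = 3
New gcd = gcd(g_others, new_val) = gcd(3, 75) = 3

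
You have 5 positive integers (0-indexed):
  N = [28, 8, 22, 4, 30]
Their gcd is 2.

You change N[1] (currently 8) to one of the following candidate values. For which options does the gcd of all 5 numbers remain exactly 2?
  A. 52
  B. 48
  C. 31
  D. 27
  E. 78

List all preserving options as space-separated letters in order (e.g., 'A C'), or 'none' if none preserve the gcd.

Answer: A B E

Derivation:
Old gcd = 2; gcd of others (without N[1]) = 2
New gcd for candidate v: gcd(2, v). Preserves old gcd iff gcd(2, v) = 2.
  Option A: v=52, gcd(2,52)=2 -> preserves
  Option B: v=48, gcd(2,48)=2 -> preserves
  Option C: v=31, gcd(2,31)=1 -> changes
  Option D: v=27, gcd(2,27)=1 -> changes
  Option E: v=78, gcd(2,78)=2 -> preserves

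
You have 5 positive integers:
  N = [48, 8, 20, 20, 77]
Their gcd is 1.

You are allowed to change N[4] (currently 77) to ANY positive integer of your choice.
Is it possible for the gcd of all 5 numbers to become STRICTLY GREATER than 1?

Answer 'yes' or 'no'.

Answer: yes

Derivation:
Current gcd = 1
gcd of all OTHER numbers (without N[4]=77): gcd([48, 8, 20, 20]) = 4
The new gcd after any change is gcd(4, new_value).
This can be at most 4.
Since 4 > old gcd 1, the gcd CAN increase (e.g., set N[4] = 4).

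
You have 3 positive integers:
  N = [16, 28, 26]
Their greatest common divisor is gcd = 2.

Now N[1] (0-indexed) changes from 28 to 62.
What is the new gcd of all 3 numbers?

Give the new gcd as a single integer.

Answer: 2

Derivation:
Numbers: [16, 28, 26], gcd = 2
Change: index 1, 28 -> 62
gcd of the OTHER numbers (without index 1): gcd([16, 26]) = 2
New gcd = gcd(g_others, new_val) = gcd(2, 62) = 2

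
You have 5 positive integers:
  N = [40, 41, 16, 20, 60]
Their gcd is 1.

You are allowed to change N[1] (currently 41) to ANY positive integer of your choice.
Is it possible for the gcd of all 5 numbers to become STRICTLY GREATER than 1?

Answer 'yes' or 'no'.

Answer: yes

Derivation:
Current gcd = 1
gcd of all OTHER numbers (without N[1]=41): gcd([40, 16, 20, 60]) = 4
The new gcd after any change is gcd(4, new_value).
This can be at most 4.
Since 4 > old gcd 1, the gcd CAN increase (e.g., set N[1] = 4).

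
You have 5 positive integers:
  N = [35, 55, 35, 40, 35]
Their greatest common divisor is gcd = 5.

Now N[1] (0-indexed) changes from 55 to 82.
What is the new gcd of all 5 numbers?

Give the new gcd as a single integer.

Answer: 1

Derivation:
Numbers: [35, 55, 35, 40, 35], gcd = 5
Change: index 1, 55 -> 82
gcd of the OTHER numbers (without index 1): gcd([35, 35, 40, 35]) = 5
New gcd = gcd(g_others, new_val) = gcd(5, 82) = 1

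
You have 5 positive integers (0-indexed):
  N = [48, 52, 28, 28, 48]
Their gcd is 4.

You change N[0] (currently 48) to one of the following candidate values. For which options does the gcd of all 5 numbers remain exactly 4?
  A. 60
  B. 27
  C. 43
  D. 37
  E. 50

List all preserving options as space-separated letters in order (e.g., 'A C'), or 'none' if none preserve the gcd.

Answer: A

Derivation:
Old gcd = 4; gcd of others (without N[0]) = 4
New gcd for candidate v: gcd(4, v). Preserves old gcd iff gcd(4, v) = 4.
  Option A: v=60, gcd(4,60)=4 -> preserves
  Option B: v=27, gcd(4,27)=1 -> changes
  Option C: v=43, gcd(4,43)=1 -> changes
  Option D: v=37, gcd(4,37)=1 -> changes
  Option E: v=50, gcd(4,50)=2 -> changes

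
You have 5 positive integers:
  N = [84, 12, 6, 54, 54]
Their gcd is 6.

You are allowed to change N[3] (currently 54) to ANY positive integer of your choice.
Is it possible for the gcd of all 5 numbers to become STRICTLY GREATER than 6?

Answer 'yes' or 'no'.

Answer: no

Derivation:
Current gcd = 6
gcd of all OTHER numbers (without N[3]=54): gcd([84, 12, 6, 54]) = 6
The new gcd after any change is gcd(6, new_value).
This can be at most 6.
Since 6 = old gcd 6, the gcd can only stay the same or decrease.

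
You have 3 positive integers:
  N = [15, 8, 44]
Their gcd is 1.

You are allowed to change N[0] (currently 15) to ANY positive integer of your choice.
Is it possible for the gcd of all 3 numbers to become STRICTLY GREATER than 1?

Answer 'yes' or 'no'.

Answer: yes

Derivation:
Current gcd = 1
gcd of all OTHER numbers (without N[0]=15): gcd([8, 44]) = 4
The new gcd after any change is gcd(4, new_value).
This can be at most 4.
Since 4 > old gcd 1, the gcd CAN increase (e.g., set N[0] = 4).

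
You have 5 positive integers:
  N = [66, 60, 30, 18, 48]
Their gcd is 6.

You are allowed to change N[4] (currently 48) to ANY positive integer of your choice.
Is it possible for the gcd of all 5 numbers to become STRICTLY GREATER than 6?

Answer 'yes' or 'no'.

Answer: no

Derivation:
Current gcd = 6
gcd of all OTHER numbers (without N[4]=48): gcd([66, 60, 30, 18]) = 6
The new gcd after any change is gcd(6, new_value).
This can be at most 6.
Since 6 = old gcd 6, the gcd can only stay the same or decrease.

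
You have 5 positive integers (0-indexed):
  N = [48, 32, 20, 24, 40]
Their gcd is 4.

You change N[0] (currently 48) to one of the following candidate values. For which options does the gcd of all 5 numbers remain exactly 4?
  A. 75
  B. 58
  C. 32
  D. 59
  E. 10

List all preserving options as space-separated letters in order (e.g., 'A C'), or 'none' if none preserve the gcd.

Answer: C

Derivation:
Old gcd = 4; gcd of others (without N[0]) = 4
New gcd for candidate v: gcd(4, v). Preserves old gcd iff gcd(4, v) = 4.
  Option A: v=75, gcd(4,75)=1 -> changes
  Option B: v=58, gcd(4,58)=2 -> changes
  Option C: v=32, gcd(4,32)=4 -> preserves
  Option D: v=59, gcd(4,59)=1 -> changes
  Option E: v=10, gcd(4,10)=2 -> changes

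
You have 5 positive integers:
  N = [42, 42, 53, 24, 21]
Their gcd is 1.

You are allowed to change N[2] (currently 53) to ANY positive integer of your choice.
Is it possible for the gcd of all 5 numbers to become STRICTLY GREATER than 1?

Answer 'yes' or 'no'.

Current gcd = 1
gcd of all OTHER numbers (without N[2]=53): gcd([42, 42, 24, 21]) = 3
The new gcd after any change is gcd(3, new_value).
This can be at most 3.
Since 3 > old gcd 1, the gcd CAN increase (e.g., set N[2] = 3).

Answer: yes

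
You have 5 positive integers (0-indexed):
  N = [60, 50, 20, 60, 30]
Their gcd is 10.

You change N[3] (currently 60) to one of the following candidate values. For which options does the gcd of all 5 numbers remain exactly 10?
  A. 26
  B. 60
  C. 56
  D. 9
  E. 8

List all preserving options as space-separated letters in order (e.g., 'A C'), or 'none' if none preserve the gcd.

Answer: B

Derivation:
Old gcd = 10; gcd of others (without N[3]) = 10
New gcd for candidate v: gcd(10, v). Preserves old gcd iff gcd(10, v) = 10.
  Option A: v=26, gcd(10,26)=2 -> changes
  Option B: v=60, gcd(10,60)=10 -> preserves
  Option C: v=56, gcd(10,56)=2 -> changes
  Option D: v=9, gcd(10,9)=1 -> changes
  Option E: v=8, gcd(10,8)=2 -> changes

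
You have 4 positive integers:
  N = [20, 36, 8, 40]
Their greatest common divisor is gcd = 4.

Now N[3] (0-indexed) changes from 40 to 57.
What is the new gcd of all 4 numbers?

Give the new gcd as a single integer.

Numbers: [20, 36, 8, 40], gcd = 4
Change: index 3, 40 -> 57
gcd of the OTHER numbers (without index 3): gcd([20, 36, 8]) = 4
New gcd = gcd(g_others, new_val) = gcd(4, 57) = 1

Answer: 1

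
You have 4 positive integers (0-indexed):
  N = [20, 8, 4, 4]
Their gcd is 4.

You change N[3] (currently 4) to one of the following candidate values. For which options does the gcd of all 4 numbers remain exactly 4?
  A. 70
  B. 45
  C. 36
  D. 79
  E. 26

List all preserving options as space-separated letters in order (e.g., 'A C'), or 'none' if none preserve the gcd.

Old gcd = 4; gcd of others (without N[3]) = 4
New gcd for candidate v: gcd(4, v). Preserves old gcd iff gcd(4, v) = 4.
  Option A: v=70, gcd(4,70)=2 -> changes
  Option B: v=45, gcd(4,45)=1 -> changes
  Option C: v=36, gcd(4,36)=4 -> preserves
  Option D: v=79, gcd(4,79)=1 -> changes
  Option E: v=26, gcd(4,26)=2 -> changes

Answer: C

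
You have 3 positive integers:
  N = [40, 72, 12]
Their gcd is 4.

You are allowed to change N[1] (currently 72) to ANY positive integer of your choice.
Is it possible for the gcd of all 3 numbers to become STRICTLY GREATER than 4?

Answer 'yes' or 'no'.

Current gcd = 4
gcd of all OTHER numbers (without N[1]=72): gcd([40, 12]) = 4
The new gcd after any change is gcd(4, new_value).
This can be at most 4.
Since 4 = old gcd 4, the gcd can only stay the same or decrease.

Answer: no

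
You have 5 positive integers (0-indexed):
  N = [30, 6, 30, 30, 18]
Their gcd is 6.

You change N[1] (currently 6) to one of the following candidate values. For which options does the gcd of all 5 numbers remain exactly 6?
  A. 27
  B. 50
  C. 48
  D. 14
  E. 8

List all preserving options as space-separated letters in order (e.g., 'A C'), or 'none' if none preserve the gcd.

Old gcd = 6; gcd of others (without N[1]) = 6
New gcd for candidate v: gcd(6, v). Preserves old gcd iff gcd(6, v) = 6.
  Option A: v=27, gcd(6,27)=3 -> changes
  Option B: v=50, gcd(6,50)=2 -> changes
  Option C: v=48, gcd(6,48)=6 -> preserves
  Option D: v=14, gcd(6,14)=2 -> changes
  Option E: v=8, gcd(6,8)=2 -> changes

Answer: C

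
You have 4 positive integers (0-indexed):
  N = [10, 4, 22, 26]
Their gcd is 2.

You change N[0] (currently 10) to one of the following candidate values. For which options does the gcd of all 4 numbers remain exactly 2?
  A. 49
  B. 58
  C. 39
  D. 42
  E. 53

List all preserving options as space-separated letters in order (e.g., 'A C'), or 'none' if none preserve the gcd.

Answer: B D

Derivation:
Old gcd = 2; gcd of others (without N[0]) = 2
New gcd for candidate v: gcd(2, v). Preserves old gcd iff gcd(2, v) = 2.
  Option A: v=49, gcd(2,49)=1 -> changes
  Option B: v=58, gcd(2,58)=2 -> preserves
  Option C: v=39, gcd(2,39)=1 -> changes
  Option D: v=42, gcd(2,42)=2 -> preserves
  Option E: v=53, gcd(2,53)=1 -> changes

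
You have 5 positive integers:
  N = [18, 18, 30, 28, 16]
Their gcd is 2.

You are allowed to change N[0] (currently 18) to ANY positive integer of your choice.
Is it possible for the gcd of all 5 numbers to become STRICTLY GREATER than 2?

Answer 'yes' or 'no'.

Current gcd = 2
gcd of all OTHER numbers (without N[0]=18): gcd([18, 30, 28, 16]) = 2
The new gcd after any change is gcd(2, new_value).
This can be at most 2.
Since 2 = old gcd 2, the gcd can only stay the same or decrease.

Answer: no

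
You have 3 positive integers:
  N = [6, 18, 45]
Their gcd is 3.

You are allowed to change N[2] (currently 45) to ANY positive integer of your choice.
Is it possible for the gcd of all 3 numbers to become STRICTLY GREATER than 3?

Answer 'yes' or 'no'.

Current gcd = 3
gcd of all OTHER numbers (without N[2]=45): gcd([6, 18]) = 6
The new gcd after any change is gcd(6, new_value).
This can be at most 6.
Since 6 > old gcd 3, the gcd CAN increase (e.g., set N[2] = 6).

Answer: yes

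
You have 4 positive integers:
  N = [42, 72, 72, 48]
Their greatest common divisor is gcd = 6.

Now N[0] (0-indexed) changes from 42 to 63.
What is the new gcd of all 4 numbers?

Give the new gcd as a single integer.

Answer: 3

Derivation:
Numbers: [42, 72, 72, 48], gcd = 6
Change: index 0, 42 -> 63
gcd of the OTHER numbers (without index 0): gcd([72, 72, 48]) = 24
New gcd = gcd(g_others, new_val) = gcd(24, 63) = 3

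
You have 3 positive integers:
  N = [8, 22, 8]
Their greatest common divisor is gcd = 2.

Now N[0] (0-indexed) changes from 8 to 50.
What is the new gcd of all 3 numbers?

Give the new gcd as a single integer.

Numbers: [8, 22, 8], gcd = 2
Change: index 0, 8 -> 50
gcd of the OTHER numbers (without index 0): gcd([22, 8]) = 2
New gcd = gcd(g_others, new_val) = gcd(2, 50) = 2

Answer: 2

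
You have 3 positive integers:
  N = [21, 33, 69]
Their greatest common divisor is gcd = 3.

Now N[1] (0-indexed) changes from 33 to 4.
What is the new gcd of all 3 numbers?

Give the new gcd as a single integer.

Answer: 1

Derivation:
Numbers: [21, 33, 69], gcd = 3
Change: index 1, 33 -> 4
gcd of the OTHER numbers (without index 1): gcd([21, 69]) = 3
New gcd = gcd(g_others, new_val) = gcd(3, 4) = 1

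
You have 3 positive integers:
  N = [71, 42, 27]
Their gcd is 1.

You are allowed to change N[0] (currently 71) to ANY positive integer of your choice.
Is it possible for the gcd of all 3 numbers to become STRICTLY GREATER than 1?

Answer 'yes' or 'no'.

Current gcd = 1
gcd of all OTHER numbers (without N[0]=71): gcd([42, 27]) = 3
The new gcd after any change is gcd(3, new_value).
This can be at most 3.
Since 3 > old gcd 1, the gcd CAN increase (e.g., set N[0] = 3).

Answer: yes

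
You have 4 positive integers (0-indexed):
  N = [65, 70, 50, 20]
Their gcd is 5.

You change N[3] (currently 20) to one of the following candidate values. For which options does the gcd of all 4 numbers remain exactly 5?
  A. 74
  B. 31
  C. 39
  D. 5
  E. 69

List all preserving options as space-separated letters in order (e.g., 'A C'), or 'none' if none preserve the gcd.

Old gcd = 5; gcd of others (without N[3]) = 5
New gcd for candidate v: gcd(5, v). Preserves old gcd iff gcd(5, v) = 5.
  Option A: v=74, gcd(5,74)=1 -> changes
  Option B: v=31, gcd(5,31)=1 -> changes
  Option C: v=39, gcd(5,39)=1 -> changes
  Option D: v=5, gcd(5,5)=5 -> preserves
  Option E: v=69, gcd(5,69)=1 -> changes

Answer: D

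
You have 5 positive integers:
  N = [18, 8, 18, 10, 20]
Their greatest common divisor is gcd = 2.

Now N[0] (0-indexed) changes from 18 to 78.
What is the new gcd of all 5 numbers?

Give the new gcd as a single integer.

Answer: 2

Derivation:
Numbers: [18, 8, 18, 10, 20], gcd = 2
Change: index 0, 18 -> 78
gcd of the OTHER numbers (without index 0): gcd([8, 18, 10, 20]) = 2
New gcd = gcd(g_others, new_val) = gcd(2, 78) = 2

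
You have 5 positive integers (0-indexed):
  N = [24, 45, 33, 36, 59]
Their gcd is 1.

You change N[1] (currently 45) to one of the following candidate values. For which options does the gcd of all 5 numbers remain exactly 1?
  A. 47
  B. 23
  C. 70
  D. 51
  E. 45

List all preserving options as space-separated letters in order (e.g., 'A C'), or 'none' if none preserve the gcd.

Old gcd = 1; gcd of others (without N[1]) = 1
New gcd for candidate v: gcd(1, v). Preserves old gcd iff gcd(1, v) = 1.
  Option A: v=47, gcd(1,47)=1 -> preserves
  Option B: v=23, gcd(1,23)=1 -> preserves
  Option C: v=70, gcd(1,70)=1 -> preserves
  Option D: v=51, gcd(1,51)=1 -> preserves
  Option E: v=45, gcd(1,45)=1 -> preserves

Answer: A B C D E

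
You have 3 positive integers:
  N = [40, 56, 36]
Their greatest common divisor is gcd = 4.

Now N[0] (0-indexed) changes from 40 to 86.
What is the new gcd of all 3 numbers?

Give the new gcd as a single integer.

Numbers: [40, 56, 36], gcd = 4
Change: index 0, 40 -> 86
gcd of the OTHER numbers (without index 0): gcd([56, 36]) = 4
New gcd = gcd(g_others, new_val) = gcd(4, 86) = 2

Answer: 2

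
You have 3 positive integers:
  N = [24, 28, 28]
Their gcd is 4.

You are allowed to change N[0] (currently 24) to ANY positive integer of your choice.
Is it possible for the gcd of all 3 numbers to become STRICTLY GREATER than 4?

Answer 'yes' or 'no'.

Answer: yes

Derivation:
Current gcd = 4
gcd of all OTHER numbers (without N[0]=24): gcd([28, 28]) = 28
The new gcd after any change is gcd(28, new_value).
This can be at most 28.
Since 28 > old gcd 4, the gcd CAN increase (e.g., set N[0] = 28).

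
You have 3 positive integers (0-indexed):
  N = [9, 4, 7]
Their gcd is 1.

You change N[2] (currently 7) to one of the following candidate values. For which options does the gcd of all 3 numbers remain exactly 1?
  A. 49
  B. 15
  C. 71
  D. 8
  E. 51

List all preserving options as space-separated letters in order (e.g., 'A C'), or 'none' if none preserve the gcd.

Old gcd = 1; gcd of others (without N[2]) = 1
New gcd for candidate v: gcd(1, v). Preserves old gcd iff gcd(1, v) = 1.
  Option A: v=49, gcd(1,49)=1 -> preserves
  Option B: v=15, gcd(1,15)=1 -> preserves
  Option C: v=71, gcd(1,71)=1 -> preserves
  Option D: v=8, gcd(1,8)=1 -> preserves
  Option E: v=51, gcd(1,51)=1 -> preserves

Answer: A B C D E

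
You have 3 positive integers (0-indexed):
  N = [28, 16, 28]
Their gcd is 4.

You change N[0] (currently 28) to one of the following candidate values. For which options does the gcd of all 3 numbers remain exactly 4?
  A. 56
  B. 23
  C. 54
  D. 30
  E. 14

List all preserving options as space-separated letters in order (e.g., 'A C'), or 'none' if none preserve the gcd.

Answer: A

Derivation:
Old gcd = 4; gcd of others (without N[0]) = 4
New gcd for candidate v: gcd(4, v). Preserves old gcd iff gcd(4, v) = 4.
  Option A: v=56, gcd(4,56)=4 -> preserves
  Option B: v=23, gcd(4,23)=1 -> changes
  Option C: v=54, gcd(4,54)=2 -> changes
  Option D: v=30, gcd(4,30)=2 -> changes
  Option E: v=14, gcd(4,14)=2 -> changes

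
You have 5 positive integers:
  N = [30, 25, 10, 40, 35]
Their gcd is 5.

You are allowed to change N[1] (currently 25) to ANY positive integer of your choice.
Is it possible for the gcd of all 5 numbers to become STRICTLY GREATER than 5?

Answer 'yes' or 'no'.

Current gcd = 5
gcd of all OTHER numbers (without N[1]=25): gcd([30, 10, 40, 35]) = 5
The new gcd after any change is gcd(5, new_value).
This can be at most 5.
Since 5 = old gcd 5, the gcd can only stay the same or decrease.

Answer: no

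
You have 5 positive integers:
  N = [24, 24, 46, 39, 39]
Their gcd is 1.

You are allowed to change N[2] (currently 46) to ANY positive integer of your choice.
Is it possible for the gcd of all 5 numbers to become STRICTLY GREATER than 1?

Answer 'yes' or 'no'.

Answer: yes

Derivation:
Current gcd = 1
gcd of all OTHER numbers (without N[2]=46): gcd([24, 24, 39, 39]) = 3
The new gcd after any change is gcd(3, new_value).
This can be at most 3.
Since 3 > old gcd 1, the gcd CAN increase (e.g., set N[2] = 3).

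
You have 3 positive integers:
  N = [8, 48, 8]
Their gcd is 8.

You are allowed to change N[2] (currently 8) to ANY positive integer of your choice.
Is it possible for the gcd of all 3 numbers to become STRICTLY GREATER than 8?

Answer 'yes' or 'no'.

Answer: no

Derivation:
Current gcd = 8
gcd of all OTHER numbers (without N[2]=8): gcd([8, 48]) = 8
The new gcd after any change is gcd(8, new_value).
This can be at most 8.
Since 8 = old gcd 8, the gcd can only stay the same or decrease.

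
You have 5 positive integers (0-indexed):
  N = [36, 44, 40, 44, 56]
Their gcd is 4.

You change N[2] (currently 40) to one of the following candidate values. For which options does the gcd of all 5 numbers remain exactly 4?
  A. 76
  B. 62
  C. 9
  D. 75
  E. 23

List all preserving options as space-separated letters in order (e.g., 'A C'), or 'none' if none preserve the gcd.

Old gcd = 4; gcd of others (without N[2]) = 4
New gcd for candidate v: gcd(4, v). Preserves old gcd iff gcd(4, v) = 4.
  Option A: v=76, gcd(4,76)=4 -> preserves
  Option B: v=62, gcd(4,62)=2 -> changes
  Option C: v=9, gcd(4,9)=1 -> changes
  Option D: v=75, gcd(4,75)=1 -> changes
  Option E: v=23, gcd(4,23)=1 -> changes

Answer: A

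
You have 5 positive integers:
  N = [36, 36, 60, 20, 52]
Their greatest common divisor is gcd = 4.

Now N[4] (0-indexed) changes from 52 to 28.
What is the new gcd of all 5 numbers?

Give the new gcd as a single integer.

Numbers: [36, 36, 60, 20, 52], gcd = 4
Change: index 4, 52 -> 28
gcd of the OTHER numbers (without index 4): gcd([36, 36, 60, 20]) = 4
New gcd = gcd(g_others, new_val) = gcd(4, 28) = 4

Answer: 4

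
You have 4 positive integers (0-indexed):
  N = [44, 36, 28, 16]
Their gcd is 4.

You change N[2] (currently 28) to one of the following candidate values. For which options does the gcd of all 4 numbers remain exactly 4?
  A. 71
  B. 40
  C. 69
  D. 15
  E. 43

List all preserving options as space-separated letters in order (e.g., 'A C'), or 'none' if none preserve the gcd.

Answer: B

Derivation:
Old gcd = 4; gcd of others (without N[2]) = 4
New gcd for candidate v: gcd(4, v). Preserves old gcd iff gcd(4, v) = 4.
  Option A: v=71, gcd(4,71)=1 -> changes
  Option B: v=40, gcd(4,40)=4 -> preserves
  Option C: v=69, gcd(4,69)=1 -> changes
  Option D: v=15, gcd(4,15)=1 -> changes
  Option E: v=43, gcd(4,43)=1 -> changes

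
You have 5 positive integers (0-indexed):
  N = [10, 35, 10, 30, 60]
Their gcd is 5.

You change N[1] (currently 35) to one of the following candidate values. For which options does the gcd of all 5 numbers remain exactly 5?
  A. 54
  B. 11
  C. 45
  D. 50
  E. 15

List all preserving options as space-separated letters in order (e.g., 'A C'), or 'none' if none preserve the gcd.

Answer: C E

Derivation:
Old gcd = 5; gcd of others (without N[1]) = 10
New gcd for candidate v: gcd(10, v). Preserves old gcd iff gcd(10, v) = 5.
  Option A: v=54, gcd(10,54)=2 -> changes
  Option B: v=11, gcd(10,11)=1 -> changes
  Option C: v=45, gcd(10,45)=5 -> preserves
  Option D: v=50, gcd(10,50)=10 -> changes
  Option E: v=15, gcd(10,15)=5 -> preserves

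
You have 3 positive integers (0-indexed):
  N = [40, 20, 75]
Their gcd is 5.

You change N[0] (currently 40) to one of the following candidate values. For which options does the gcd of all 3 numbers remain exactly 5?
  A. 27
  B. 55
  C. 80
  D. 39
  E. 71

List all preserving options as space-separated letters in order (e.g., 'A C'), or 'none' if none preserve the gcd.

Old gcd = 5; gcd of others (without N[0]) = 5
New gcd for candidate v: gcd(5, v). Preserves old gcd iff gcd(5, v) = 5.
  Option A: v=27, gcd(5,27)=1 -> changes
  Option B: v=55, gcd(5,55)=5 -> preserves
  Option C: v=80, gcd(5,80)=5 -> preserves
  Option D: v=39, gcd(5,39)=1 -> changes
  Option E: v=71, gcd(5,71)=1 -> changes

Answer: B C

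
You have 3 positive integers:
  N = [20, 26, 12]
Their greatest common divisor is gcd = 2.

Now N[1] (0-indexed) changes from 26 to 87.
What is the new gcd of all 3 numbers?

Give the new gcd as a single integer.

Answer: 1

Derivation:
Numbers: [20, 26, 12], gcd = 2
Change: index 1, 26 -> 87
gcd of the OTHER numbers (without index 1): gcd([20, 12]) = 4
New gcd = gcd(g_others, new_val) = gcd(4, 87) = 1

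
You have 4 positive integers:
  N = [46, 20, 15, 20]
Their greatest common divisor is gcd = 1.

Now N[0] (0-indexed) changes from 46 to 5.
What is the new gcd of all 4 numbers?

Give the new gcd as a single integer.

Answer: 5

Derivation:
Numbers: [46, 20, 15, 20], gcd = 1
Change: index 0, 46 -> 5
gcd of the OTHER numbers (without index 0): gcd([20, 15, 20]) = 5
New gcd = gcd(g_others, new_val) = gcd(5, 5) = 5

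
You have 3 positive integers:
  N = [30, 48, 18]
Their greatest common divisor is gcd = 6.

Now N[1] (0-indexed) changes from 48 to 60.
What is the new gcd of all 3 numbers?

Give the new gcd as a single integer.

Numbers: [30, 48, 18], gcd = 6
Change: index 1, 48 -> 60
gcd of the OTHER numbers (without index 1): gcd([30, 18]) = 6
New gcd = gcd(g_others, new_val) = gcd(6, 60) = 6

Answer: 6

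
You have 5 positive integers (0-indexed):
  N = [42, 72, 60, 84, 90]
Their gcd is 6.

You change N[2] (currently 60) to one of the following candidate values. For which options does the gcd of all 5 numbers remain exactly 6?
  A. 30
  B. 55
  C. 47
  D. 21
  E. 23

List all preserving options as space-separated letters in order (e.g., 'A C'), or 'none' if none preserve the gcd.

Old gcd = 6; gcd of others (without N[2]) = 6
New gcd for candidate v: gcd(6, v). Preserves old gcd iff gcd(6, v) = 6.
  Option A: v=30, gcd(6,30)=6 -> preserves
  Option B: v=55, gcd(6,55)=1 -> changes
  Option C: v=47, gcd(6,47)=1 -> changes
  Option D: v=21, gcd(6,21)=3 -> changes
  Option E: v=23, gcd(6,23)=1 -> changes

Answer: A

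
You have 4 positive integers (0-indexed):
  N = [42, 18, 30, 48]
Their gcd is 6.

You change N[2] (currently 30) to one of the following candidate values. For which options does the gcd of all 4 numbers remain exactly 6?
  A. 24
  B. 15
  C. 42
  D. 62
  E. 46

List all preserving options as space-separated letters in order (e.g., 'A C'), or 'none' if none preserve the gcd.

Answer: A C

Derivation:
Old gcd = 6; gcd of others (without N[2]) = 6
New gcd for candidate v: gcd(6, v). Preserves old gcd iff gcd(6, v) = 6.
  Option A: v=24, gcd(6,24)=6 -> preserves
  Option B: v=15, gcd(6,15)=3 -> changes
  Option C: v=42, gcd(6,42)=6 -> preserves
  Option D: v=62, gcd(6,62)=2 -> changes
  Option E: v=46, gcd(6,46)=2 -> changes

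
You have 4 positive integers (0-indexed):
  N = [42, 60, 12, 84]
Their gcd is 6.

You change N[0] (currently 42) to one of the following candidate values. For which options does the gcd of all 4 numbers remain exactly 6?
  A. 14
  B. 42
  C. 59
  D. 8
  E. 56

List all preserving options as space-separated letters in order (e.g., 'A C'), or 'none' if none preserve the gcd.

Answer: B

Derivation:
Old gcd = 6; gcd of others (without N[0]) = 12
New gcd for candidate v: gcd(12, v). Preserves old gcd iff gcd(12, v) = 6.
  Option A: v=14, gcd(12,14)=2 -> changes
  Option B: v=42, gcd(12,42)=6 -> preserves
  Option C: v=59, gcd(12,59)=1 -> changes
  Option D: v=8, gcd(12,8)=4 -> changes
  Option E: v=56, gcd(12,56)=4 -> changes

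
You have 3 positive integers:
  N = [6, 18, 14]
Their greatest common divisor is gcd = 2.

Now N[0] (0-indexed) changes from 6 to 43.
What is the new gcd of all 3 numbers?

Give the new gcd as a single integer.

Numbers: [6, 18, 14], gcd = 2
Change: index 0, 6 -> 43
gcd of the OTHER numbers (without index 0): gcd([18, 14]) = 2
New gcd = gcd(g_others, new_val) = gcd(2, 43) = 1

Answer: 1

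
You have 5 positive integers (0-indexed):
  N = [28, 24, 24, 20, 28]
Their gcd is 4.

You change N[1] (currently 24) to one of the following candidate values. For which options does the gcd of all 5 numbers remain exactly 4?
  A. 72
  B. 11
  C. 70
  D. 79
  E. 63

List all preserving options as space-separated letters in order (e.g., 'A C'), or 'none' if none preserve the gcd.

Answer: A

Derivation:
Old gcd = 4; gcd of others (without N[1]) = 4
New gcd for candidate v: gcd(4, v). Preserves old gcd iff gcd(4, v) = 4.
  Option A: v=72, gcd(4,72)=4 -> preserves
  Option B: v=11, gcd(4,11)=1 -> changes
  Option C: v=70, gcd(4,70)=2 -> changes
  Option D: v=79, gcd(4,79)=1 -> changes
  Option E: v=63, gcd(4,63)=1 -> changes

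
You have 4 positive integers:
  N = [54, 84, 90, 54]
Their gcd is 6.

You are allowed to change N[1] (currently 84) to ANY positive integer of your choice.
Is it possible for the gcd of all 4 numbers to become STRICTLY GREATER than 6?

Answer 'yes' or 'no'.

Answer: yes

Derivation:
Current gcd = 6
gcd of all OTHER numbers (without N[1]=84): gcd([54, 90, 54]) = 18
The new gcd after any change is gcd(18, new_value).
This can be at most 18.
Since 18 > old gcd 6, the gcd CAN increase (e.g., set N[1] = 18).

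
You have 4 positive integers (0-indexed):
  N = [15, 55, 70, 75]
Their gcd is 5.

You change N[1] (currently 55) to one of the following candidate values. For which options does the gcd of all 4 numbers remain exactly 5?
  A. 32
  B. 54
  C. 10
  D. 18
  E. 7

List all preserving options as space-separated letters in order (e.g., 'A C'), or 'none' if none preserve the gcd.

Old gcd = 5; gcd of others (without N[1]) = 5
New gcd for candidate v: gcd(5, v). Preserves old gcd iff gcd(5, v) = 5.
  Option A: v=32, gcd(5,32)=1 -> changes
  Option B: v=54, gcd(5,54)=1 -> changes
  Option C: v=10, gcd(5,10)=5 -> preserves
  Option D: v=18, gcd(5,18)=1 -> changes
  Option E: v=7, gcd(5,7)=1 -> changes

Answer: C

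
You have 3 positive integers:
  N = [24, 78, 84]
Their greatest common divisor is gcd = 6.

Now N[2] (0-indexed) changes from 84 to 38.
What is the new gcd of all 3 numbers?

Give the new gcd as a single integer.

Answer: 2

Derivation:
Numbers: [24, 78, 84], gcd = 6
Change: index 2, 84 -> 38
gcd of the OTHER numbers (without index 2): gcd([24, 78]) = 6
New gcd = gcd(g_others, new_val) = gcd(6, 38) = 2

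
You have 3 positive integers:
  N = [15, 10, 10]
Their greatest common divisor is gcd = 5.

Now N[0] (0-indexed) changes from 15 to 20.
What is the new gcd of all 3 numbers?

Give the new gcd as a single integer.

Numbers: [15, 10, 10], gcd = 5
Change: index 0, 15 -> 20
gcd of the OTHER numbers (without index 0): gcd([10, 10]) = 10
New gcd = gcd(g_others, new_val) = gcd(10, 20) = 10

Answer: 10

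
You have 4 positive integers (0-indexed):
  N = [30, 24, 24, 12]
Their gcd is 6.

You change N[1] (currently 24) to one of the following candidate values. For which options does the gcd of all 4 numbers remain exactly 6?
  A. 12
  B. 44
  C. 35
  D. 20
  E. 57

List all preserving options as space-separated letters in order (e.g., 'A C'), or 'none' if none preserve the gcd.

Old gcd = 6; gcd of others (without N[1]) = 6
New gcd for candidate v: gcd(6, v). Preserves old gcd iff gcd(6, v) = 6.
  Option A: v=12, gcd(6,12)=6 -> preserves
  Option B: v=44, gcd(6,44)=2 -> changes
  Option C: v=35, gcd(6,35)=1 -> changes
  Option D: v=20, gcd(6,20)=2 -> changes
  Option E: v=57, gcd(6,57)=3 -> changes

Answer: A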